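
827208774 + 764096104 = 1591304878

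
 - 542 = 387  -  929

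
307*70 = 21490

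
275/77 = 25/7 = 3.57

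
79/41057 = 79/41057 =0.00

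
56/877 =56/877 = 0.06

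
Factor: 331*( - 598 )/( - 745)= 2^1* 5^( - 1) * 13^1*23^1*149^( - 1)*331^1 =197938/745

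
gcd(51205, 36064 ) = 49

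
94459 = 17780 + 76679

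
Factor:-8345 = -5^1*1669^1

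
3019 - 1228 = 1791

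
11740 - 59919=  - 48179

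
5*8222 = 41110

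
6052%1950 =202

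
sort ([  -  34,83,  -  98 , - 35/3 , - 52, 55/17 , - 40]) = [ - 98, - 52, - 40, - 34 , - 35/3,  55/17,83] 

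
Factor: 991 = 991^1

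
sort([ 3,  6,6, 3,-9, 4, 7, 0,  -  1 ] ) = [- 9, - 1,0, 3, 3,4, 6,6, 7]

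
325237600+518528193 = 843765793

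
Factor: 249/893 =3^1* 19^( - 1 )*47^( - 1)*83^1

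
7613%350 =263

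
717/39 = 18 + 5/13= 18.38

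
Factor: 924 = 2^2*3^1  *7^1*11^1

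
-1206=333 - 1539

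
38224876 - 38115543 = 109333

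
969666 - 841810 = 127856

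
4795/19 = 4795/19 = 252.37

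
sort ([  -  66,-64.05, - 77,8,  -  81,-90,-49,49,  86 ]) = [ - 90, - 81,-77 ,  -  66, - 64.05,-49,8,49, 86] 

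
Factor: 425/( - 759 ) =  - 3^( - 1)*5^2*11^( - 1)* 17^1*23^ ( - 1)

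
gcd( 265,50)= 5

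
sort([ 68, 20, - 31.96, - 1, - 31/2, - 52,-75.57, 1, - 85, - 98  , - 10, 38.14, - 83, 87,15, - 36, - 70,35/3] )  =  [- 98, - 85, - 83, - 75.57, - 70, - 52, - 36, - 31.96, - 31/2, - 10  ,-1,1, 35/3,15, 20  ,  38.14,68, 87]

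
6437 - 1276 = 5161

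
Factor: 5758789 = 83^1*69383^1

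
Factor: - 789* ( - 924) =729036 = 2^2 * 3^2*7^1*11^1*263^1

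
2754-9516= -6762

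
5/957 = 5/957 = 0.01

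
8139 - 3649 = 4490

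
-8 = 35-43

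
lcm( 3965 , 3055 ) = 186355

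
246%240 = 6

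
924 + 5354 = 6278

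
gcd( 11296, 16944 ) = 5648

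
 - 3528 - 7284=-10812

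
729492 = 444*1643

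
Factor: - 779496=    - 2^3*3^1*32479^1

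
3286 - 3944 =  - 658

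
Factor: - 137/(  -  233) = 137^1*233^( - 1 )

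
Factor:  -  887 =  - 887^1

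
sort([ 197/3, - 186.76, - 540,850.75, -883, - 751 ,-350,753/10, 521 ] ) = [ - 883, -751, - 540, - 350, - 186.76,197/3,753/10,521,850.75 ]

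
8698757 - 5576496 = 3122261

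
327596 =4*81899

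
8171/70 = 116 + 51/70 = 116.73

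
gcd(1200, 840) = 120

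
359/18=19 +17/18 = 19.94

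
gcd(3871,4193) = 7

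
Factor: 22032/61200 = 3^2 * 5^ ( - 2)= 9/25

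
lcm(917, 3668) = 3668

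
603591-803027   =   - 199436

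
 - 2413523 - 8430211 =-10843734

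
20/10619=20/10619 = 0.00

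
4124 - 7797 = -3673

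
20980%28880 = 20980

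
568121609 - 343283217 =224838392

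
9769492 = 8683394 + 1086098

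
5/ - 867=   -  1 + 862/867 = - 0.01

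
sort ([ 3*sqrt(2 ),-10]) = [ - 10,3*sqrt( 2) ]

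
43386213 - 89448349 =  - 46062136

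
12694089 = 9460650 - -3233439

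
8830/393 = 22+184/393 = 22.47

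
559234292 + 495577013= 1054811305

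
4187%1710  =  767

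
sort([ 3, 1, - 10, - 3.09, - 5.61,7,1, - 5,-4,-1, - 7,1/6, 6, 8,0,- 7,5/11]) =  [  -  10, - 7, - 7, - 5.61, - 5,  -  4, - 3.09,  -  1,  0, 1/6,5/11, 1, 1, 3,6, 7,8 ]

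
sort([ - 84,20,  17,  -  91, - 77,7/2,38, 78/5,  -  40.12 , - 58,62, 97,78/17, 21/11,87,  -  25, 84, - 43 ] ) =[  -  91, - 84, - 77 , -58, - 43, - 40.12 , - 25, 21/11,7/2,78/17, 78/5, 17,20  ,  38, 62,84,87,97]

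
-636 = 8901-9537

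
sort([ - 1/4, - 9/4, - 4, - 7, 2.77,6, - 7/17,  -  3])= [ - 7, - 4, - 3,-9/4, - 7/17, - 1/4 , 2.77 , 6 ]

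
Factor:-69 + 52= - 17 = - 17^1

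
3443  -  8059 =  - 4616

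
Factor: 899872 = 2^5*61^1*461^1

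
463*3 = 1389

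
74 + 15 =89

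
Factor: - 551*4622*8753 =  - 22291457666 = -  2^1*19^1*29^1*2311^1*8753^1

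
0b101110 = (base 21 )24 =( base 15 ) 31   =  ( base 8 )56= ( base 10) 46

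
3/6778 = 3/6778= 0.00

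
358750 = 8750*41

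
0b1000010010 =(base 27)jh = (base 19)18h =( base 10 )530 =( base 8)1022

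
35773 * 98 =3505754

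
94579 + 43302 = 137881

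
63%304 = 63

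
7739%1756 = 715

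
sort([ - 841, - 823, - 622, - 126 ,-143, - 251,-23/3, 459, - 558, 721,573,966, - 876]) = [ - 876, - 841, - 823, - 622, - 558, - 251, - 143, - 126,  -  23/3, 459, 573, 721, 966 ]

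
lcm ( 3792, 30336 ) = 30336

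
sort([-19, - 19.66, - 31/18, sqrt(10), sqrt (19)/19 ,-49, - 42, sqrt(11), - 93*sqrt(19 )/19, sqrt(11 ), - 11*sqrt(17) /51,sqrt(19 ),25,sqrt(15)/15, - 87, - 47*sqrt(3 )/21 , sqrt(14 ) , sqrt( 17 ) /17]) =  [ - 87, - 49, - 42 , - 93*sqrt(19)/19, - 19.66, - 19, - 47 * sqrt(3)/21,- 31/18, - 11*sqrt( 17) /51,sqrt(19)/19 , sqrt ( 17 )/17, sqrt(15)/15,sqrt(10),sqrt(11 ), sqrt( 11), sqrt(14),sqrt( 19),25]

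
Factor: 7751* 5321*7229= 298146160259 = 17^1*23^1*313^1*337^1*7229^1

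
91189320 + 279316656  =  370505976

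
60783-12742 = 48041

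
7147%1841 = 1624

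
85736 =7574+78162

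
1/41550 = 1/41550 = 0.00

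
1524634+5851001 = 7375635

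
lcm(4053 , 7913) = 166173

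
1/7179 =1/7179 = 0.00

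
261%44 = 41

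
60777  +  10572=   71349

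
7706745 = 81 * 95145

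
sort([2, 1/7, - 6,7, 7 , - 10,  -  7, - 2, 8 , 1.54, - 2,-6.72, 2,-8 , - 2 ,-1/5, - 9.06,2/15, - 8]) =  [ - 10,  -  9.06  ,  -  8, - 8, - 7 ,-6.72, - 6, - 2, - 2,  -  2, - 1/5, 2/15, 1/7,1.54, 2, 2, 7,7,  8 ]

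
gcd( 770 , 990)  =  110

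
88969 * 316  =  28114204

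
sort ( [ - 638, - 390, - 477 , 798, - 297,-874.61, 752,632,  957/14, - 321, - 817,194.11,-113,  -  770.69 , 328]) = [-874.61, - 817 , - 770.69,-638, - 477, - 390, - 321, - 297, -113, 957/14,194.11,328, 632, 752 , 798 ]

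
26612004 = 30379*876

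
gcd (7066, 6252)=2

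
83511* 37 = 3089907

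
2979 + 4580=7559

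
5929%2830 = 269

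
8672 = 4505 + 4167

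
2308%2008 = 300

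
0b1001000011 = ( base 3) 210110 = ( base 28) kj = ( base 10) 579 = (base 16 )243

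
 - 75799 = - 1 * 75799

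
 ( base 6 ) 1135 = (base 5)2100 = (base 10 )275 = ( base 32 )8j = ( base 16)113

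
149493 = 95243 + 54250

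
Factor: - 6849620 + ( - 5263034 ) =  - 2^1*673^1 * 8999^1 = - 12112654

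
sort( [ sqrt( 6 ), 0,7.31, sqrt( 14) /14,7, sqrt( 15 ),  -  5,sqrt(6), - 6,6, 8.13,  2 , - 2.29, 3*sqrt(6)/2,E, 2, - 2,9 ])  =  [ - 6,-5,-2.29, - 2,0,  sqrt(14 )/14,2, 2,sqrt( 6),sqrt(6), E,3*sqrt(6)/2,  sqrt(15 ),6,7,7.31, 8.13,9]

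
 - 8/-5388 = 2/1347= 0.00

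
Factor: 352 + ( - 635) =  - 283^1 =- 283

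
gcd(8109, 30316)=53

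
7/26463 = 7/26463 = 0.00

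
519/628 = 519/628 = 0.83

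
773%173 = 81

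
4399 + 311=4710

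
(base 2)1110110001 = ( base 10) 945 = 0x3b1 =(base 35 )r0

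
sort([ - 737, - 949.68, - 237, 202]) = [ - 949.68, - 737, - 237, 202] 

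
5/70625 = 1/14125  =  0.00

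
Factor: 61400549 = 7^1*17^1*227^1*2273^1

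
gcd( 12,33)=3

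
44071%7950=4321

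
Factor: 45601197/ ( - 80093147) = -3^1*19^1*89^1*101^1*163^( - 1) *5521^( - 1) =- 512373/899923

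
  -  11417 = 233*( - 49 ) 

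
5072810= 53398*95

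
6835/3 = 6835/3 = 2278.33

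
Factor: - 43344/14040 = -2^1*3^( - 1 )*5^( -1 )*7^1* 13^( - 1)*43^1 = - 602/195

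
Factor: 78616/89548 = 19654/22387 = 2^1*31^1*61^( - 1 )*317^1*367^ ( - 1) 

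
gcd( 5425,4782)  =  1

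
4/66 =2/33 = 0.06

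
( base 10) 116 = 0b1110100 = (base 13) 8c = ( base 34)3e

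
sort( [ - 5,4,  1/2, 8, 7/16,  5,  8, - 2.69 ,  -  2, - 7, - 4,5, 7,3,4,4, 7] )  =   [-7, - 5,-4  , - 2.69,- 2 , 7/16, 1/2,3,  4,4, 4, 5,  5, 7,7, 8,  8]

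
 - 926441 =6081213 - 7007654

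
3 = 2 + 1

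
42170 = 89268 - 47098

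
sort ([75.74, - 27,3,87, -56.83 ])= [ - 56.83, - 27,3,  75.74,87 ] 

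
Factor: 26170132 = 2^2*131^1*49943^1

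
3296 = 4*824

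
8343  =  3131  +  5212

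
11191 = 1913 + 9278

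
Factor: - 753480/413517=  - 840/461 = -2^3 * 3^1*5^1 * 7^1*461^( - 1 )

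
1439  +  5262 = 6701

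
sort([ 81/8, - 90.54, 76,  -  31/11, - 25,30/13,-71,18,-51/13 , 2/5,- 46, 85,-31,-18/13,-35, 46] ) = [-90.54, -71,-46,-35, - 31,- 25, - 51/13, - 31/11, - 18/13,2/5,30/13,81/8, 18, 46, 76, 85] 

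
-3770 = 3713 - 7483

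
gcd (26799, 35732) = 8933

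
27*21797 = 588519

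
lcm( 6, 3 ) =6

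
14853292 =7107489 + 7745803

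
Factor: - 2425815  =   -3^3*  5^1*7^1 * 17^1*151^1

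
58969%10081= 8564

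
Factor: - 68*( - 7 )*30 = 14280 = 2^3*3^1*5^1*7^1*17^1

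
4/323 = 4/323 = 0.01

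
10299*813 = 8373087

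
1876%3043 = 1876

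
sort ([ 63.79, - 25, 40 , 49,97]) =[-25 , 40,  49,63.79, 97 ] 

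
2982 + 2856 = 5838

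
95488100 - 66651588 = 28836512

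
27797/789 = 27797/789 = 35.23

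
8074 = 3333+4741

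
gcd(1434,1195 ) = 239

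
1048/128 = 131/16 = 8.19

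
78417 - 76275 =2142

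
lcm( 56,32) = 224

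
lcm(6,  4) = 12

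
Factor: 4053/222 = 1351/74 = 2^( - 1)*7^1 * 37^( - 1) *193^1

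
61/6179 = 61/6179=0.01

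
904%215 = 44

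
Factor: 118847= 17^1*6991^1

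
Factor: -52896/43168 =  - 87/71=- 3^1*29^1*71^( - 1)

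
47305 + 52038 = 99343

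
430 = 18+412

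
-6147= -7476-  -  1329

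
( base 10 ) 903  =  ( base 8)1607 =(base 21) 210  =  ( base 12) 633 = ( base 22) 1J1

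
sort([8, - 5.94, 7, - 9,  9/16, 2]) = [-9, - 5.94 , 9/16,2,7,8 ]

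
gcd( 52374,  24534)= 174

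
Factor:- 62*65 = - 2^1*5^1*  13^1*31^1 =- 4030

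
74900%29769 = 15362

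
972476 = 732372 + 240104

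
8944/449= 19 + 413/449 =19.92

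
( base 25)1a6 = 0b1101110001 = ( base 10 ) 881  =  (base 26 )17N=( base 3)1012122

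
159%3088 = 159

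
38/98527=38/98527=0.00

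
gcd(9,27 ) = 9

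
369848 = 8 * 46231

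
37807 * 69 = 2608683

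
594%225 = 144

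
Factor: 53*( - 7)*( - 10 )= 3710 =2^1*5^1*7^1*53^1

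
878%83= 48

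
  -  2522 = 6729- 9251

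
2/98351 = 2/98351 = 0.00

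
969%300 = 69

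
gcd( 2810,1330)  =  10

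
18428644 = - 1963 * ( -9388 ) 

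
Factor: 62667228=2^2*3^1*13^3*2377^1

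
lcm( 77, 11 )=77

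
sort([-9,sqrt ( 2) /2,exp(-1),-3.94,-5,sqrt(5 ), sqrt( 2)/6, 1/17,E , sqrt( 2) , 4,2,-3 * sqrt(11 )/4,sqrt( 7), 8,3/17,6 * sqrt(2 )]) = [ - 9,-5,  -  3.94,-3*sqrt(11)/4 , 1/17,3/17,sqrt(2 )/6,exp( - 1), sqrt( 2)/2, sqrt(2) , 2,sqrt(5),sqrt(7),E,  4,8,6 * sqrt(2 )]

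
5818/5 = 1163 + 3/5 = 1163.60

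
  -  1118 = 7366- 8484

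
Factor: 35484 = 2^2*3^1*2957^1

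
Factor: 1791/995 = 9/5 = 3^2*5^( - 1)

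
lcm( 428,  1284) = 1284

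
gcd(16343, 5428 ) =59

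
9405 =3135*3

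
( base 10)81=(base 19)45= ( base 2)1010001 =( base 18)49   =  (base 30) 2L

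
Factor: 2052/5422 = 1026/2711  =  2^1*3^3 * 19^1 * 2711^(-1 ) 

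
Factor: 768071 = 103^1 * 7457^1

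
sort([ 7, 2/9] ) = [ 2/9,  7 ]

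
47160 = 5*9432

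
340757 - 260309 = 80448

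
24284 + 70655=94939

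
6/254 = 3/127=0.02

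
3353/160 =20 +153/160 = 20.96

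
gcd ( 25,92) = 1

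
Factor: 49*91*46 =2^1* 7^3*13^1*23^1 = 205114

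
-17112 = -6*2852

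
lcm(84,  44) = 924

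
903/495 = 1 + 136/165=1.82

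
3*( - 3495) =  - 10485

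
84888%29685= 25518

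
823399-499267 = 324132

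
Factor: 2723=7^1*389^1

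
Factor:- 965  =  - 5^1*193^1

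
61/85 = 61/85= 0.72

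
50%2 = 0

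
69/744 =23/248 = 0.09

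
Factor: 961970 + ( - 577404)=384566= 2^1*7^1*13^1*2113^1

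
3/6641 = 3/6641 = 0.00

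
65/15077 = 65/15077 = 0.00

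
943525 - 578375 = 365150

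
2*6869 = 13738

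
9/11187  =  1/1243 = 0.00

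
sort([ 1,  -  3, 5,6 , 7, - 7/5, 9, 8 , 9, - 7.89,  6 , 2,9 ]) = [ - 7.89, - 3, - 7/5,1, 2 , 5, 6 , 6, 7, 8,  9,9, 9 ]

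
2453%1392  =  1061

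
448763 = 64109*7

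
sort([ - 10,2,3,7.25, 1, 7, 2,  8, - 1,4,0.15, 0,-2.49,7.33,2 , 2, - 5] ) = [ - 10 , - 5,- 2.49, - 1,0, 0.15 , 1,  2,2,  2,2,3,4,7, 7.25,7.33,  8 ] 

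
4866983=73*66671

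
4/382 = 2/191 = 0.01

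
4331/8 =541 + 3/8=541.38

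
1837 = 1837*1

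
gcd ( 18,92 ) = 2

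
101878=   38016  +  63862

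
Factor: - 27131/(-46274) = 2^( - 1)*13^1*17^(  -  1 )* 1361^( - 1)*2087^1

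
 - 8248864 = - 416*19829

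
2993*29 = 86797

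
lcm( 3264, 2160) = 146880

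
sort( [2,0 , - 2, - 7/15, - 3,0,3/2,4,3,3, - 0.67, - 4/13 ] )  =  [ - 3, - 2,- 0.67,-7/15, - 4/13,0, 0, 3/2,2,3,3,4] 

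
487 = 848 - 361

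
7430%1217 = 128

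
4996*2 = 9992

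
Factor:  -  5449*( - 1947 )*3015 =3^3*5^1 * 11^1*59^1 *67^1*5449^1 = 31986747045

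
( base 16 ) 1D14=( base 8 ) 16424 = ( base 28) 9do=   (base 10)7444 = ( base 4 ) 1310110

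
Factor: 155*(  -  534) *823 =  - 2^1*3^1 * 5^1* 31^1*89^1*823^1  =  -68119710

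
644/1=644 = 644.00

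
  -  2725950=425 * ( - 6414)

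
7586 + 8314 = 15900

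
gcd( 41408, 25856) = 64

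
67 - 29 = 38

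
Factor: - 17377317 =-3^2*41^1*47093^1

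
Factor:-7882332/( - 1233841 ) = 2^2*3^1*7^(  -  1)*19^( - 1 )*37^1* 41^1*433^1*9277^( - 1 )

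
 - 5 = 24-29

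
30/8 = 3 + 3/4 = 3.75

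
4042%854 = 626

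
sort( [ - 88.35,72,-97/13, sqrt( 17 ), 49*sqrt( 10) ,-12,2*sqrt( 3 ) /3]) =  [ - 88.35, -12, - 97/13,2 *sqrt( 3)/3, sqrt( 17), 72,49*sqrt ( 10)]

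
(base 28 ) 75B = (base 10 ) 5639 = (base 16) 1607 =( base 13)274A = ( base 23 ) AF4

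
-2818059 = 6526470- 9344529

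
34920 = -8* ( - 4365 )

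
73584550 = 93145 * 790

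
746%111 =80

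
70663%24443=21777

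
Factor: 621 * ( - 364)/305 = - 226044/305 = - 2^2*3^3*5^( - 1)*7^1*13^1*23^1*61^( - 1)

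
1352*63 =85176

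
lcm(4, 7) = 28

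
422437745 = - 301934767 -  - 724372512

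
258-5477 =-5219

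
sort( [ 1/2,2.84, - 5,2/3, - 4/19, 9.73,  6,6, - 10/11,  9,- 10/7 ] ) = [ - 5,-10/7, - 10/11, - 4/19,1/2 , 2/3,2.84,6,6,9 , 9.73]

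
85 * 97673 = 8302205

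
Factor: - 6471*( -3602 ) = 2^1*3^2*719^1*1801^1  =  23308542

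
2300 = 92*25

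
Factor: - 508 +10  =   - 2^1*3^1*83^1 = -498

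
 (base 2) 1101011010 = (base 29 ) 10H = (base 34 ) P8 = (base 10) 858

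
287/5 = 287/5   =  57.40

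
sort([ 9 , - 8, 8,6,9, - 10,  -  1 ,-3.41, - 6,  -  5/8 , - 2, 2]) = [-10,-8,-6,-3.41,-2,- 1,-5/8, 2,6,  8, 9,9 ] 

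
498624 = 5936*84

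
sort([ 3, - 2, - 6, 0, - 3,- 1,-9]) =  [-9,-6, - 3, - 2,-1 , 0,3 ]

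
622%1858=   622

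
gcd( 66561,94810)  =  1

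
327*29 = 9483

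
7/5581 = 7/5581 = 0.00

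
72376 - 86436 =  - 14060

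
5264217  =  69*76293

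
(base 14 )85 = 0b1110101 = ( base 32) 3l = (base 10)117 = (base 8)165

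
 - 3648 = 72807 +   -  76455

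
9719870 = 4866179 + 4853691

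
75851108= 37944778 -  - 37906330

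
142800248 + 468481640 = 611281888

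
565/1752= 565/1752 = 0.32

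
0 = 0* 44317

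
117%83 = 34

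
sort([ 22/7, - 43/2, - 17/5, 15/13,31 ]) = [- 43/2, - 17/5,15/13,22/7, 31] 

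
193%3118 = 193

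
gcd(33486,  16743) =16743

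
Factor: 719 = 719^1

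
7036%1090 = 496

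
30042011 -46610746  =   - 16568735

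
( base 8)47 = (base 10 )39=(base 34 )15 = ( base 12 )33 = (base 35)14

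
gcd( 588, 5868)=12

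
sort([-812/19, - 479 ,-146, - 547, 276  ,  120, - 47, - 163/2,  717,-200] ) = [-547, - 479, - 200 , - 146, - 163/2,-47,  -  812/19, 120, 276, 717]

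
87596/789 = 111+17/789 = 111.02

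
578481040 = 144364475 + 434116565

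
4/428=1/107 = 0.01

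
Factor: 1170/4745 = 18/73  =  2^1 * 3^2* 73^( - 1) 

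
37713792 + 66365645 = 104079437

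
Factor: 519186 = 2^1*3^1*86531^1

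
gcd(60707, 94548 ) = 1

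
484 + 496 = 980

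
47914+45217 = 93131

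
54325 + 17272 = 71597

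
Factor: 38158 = 2^1*19079^1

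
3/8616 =1/2872 = 0.00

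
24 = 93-69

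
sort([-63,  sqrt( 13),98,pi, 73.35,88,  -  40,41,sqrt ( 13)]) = [ - 63 ,-40,pi,sqrt ( 13),sqrt(13),41,73.35, 88,98] 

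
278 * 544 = 151232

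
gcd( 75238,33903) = 1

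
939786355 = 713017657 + 226768698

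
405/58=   405/58 =6.98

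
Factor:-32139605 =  - 5^1*17^1*103^1*3671^1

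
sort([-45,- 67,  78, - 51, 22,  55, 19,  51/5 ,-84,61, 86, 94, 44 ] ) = [ - 84, - 67, - 51, - 45, 51/5, 19,22,44, 55,61, 78, 86, 94 ]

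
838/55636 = 419/27818 = 0.02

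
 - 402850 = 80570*(-5 )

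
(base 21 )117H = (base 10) 9866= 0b10011010001010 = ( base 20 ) 14D6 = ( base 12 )5862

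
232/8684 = 58/2171 =0.03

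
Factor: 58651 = 89^1*659^1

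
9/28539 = 1/3171 = 0.00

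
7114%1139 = 280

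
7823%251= 42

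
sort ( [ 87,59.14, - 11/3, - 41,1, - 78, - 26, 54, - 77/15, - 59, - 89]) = [ - 89, - 78,- 59, - 41, - 26, - 77/15, - 11/3,1,54,59.14,87]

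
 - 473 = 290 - 763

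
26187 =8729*3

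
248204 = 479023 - 230819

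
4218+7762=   11980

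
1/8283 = 1/8283 = 0.00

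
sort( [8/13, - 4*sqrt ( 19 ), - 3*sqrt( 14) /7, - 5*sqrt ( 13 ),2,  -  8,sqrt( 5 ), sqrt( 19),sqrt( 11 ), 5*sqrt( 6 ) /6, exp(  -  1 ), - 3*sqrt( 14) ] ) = [ - 5*sqrt( 13 ), - 4*sqrt( 19), - 3 *sqrt ( 14 ),- 8, - 3*sqrt( 14) /7,exp( - 1 ), 8/13,  2,  5*sqrt( 6)/6 , sqrt( 5),sqrt(11), sqrt( 19) ] 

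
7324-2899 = 4425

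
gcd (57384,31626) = 18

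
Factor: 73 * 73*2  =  2^1*73^2 = 10658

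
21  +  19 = 40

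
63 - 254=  - 191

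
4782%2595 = 2187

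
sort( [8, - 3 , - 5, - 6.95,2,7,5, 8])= [ - 6.95, - 5, - 3,2,5, 7, 8,  8 ] 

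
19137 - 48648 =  - 29511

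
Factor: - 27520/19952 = - 40/29 = - 2^3*5^1*29^( - 1)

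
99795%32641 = 1872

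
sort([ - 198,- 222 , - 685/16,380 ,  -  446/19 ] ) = [ - 222, - 198, - 685/16, - 446/19, 380]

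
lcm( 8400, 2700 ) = 75600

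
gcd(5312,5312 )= 5312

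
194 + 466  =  660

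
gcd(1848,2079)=231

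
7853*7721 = 60633013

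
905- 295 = 610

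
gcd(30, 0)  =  30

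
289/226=289/226 = 1.28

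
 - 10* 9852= - 98520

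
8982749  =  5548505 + 3434244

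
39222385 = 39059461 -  - 162924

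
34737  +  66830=101567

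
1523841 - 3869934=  - 2346093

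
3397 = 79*43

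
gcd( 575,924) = 1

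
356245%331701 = 24544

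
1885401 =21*89781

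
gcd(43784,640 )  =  8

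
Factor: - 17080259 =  - 7^1*19^1 * 167^1*769^1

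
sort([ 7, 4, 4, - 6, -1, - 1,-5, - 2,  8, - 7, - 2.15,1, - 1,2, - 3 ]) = [  -  7, - 6, - 5, - 3, - 2.15, - 2, - 1, - 1, - 1,1,2,4,4,7, 8]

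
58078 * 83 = 4820474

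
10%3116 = 10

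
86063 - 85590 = 473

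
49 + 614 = 663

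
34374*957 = 32895918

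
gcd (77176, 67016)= 8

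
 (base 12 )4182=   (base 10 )7154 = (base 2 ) 1101111110010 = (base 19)10fa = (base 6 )53042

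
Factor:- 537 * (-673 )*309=3^2*103^1 *179^1*673^1 = 111672909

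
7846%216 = 70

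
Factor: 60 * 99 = 2^2 * 3^3 * 5^1*11^1 = 5940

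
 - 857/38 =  - 857/38 = - 22.55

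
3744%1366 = 1012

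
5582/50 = 2791/25 = 111.64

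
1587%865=722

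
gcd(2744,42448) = 56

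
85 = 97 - 12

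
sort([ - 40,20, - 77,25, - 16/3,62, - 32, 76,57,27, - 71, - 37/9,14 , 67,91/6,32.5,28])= [ - 77, - 71, - 40, - 32 , - 16/3, - 37/9, 14,91/6,20,25,  27,28,32.5,57,62, 67,76]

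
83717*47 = 3934699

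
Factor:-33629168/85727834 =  - 16814584/42863917 = -  2^3 * 31^( - 1 ) * 151^( - 1) *9157^( - 1 )*2101823^1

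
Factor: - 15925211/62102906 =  - 838169/3268574 = -2^(  -  1)*719^( - 1 )*2273^( - 1)*838169^1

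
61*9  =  549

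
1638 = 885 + 753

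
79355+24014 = 103369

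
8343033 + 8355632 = 16698665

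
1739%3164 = 1739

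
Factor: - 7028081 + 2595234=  - 59^1 * 75133^1 = -4432847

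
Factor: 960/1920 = 1/2 = 2^( - 1) 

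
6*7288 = 43728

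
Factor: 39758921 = 39758921^1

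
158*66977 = 10582366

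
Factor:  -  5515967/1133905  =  -5^(  -  1)*47^1*241^( - 1)*941^( - 1 ) * 117361^1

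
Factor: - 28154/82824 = - 2011/5916 = - 2^ (  -  2 ) * 3^ ( - 1)*17^( - 1 )*29^( - 1 )*2011^1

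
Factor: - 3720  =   - 2^3*3^1*5^1*31^1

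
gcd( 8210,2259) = 1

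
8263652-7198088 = 1065564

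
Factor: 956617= 956617^1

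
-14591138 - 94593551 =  - 109184689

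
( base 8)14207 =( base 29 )7DF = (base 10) 6279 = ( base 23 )BK0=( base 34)5EN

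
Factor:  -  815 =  - 5^1*163^1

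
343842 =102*3371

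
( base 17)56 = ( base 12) 77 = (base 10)91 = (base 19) 4f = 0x5b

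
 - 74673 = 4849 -79522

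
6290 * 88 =553520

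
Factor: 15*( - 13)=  - 195 = - 3^1*5^1 * 13^1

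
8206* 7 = 57442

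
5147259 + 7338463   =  12485722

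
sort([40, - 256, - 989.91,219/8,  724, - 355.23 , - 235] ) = [ - 989.91, - 355.23, - 256 , - 235,219/8 , 40, 724] 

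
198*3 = 594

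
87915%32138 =23639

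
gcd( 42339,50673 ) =3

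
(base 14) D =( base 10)13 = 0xD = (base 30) d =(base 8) 15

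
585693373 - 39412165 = 546281208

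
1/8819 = 1/8819 = 0.00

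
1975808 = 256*7718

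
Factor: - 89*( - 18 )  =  2^1  *3^2*89^1 =1602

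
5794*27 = 156438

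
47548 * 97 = 4612156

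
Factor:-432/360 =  - 6/5  =  - 2^1*3^1*5^(-1 ) 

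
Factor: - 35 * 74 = -2^1*5^1*7^1*37^1 = - 2590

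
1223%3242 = 1223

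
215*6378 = 1371270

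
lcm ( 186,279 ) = 558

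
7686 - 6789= 897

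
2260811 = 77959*29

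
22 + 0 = 22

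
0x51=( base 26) 33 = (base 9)100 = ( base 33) 2F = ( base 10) 81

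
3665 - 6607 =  -2942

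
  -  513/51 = -171/17=- 10.06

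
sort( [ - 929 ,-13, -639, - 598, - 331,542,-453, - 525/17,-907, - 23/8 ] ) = [- 929,- 907,-639, -598, - 453, - 331, - 525/17, - 13, - 23/8,542]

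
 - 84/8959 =-84/8959 =- 0.01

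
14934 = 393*38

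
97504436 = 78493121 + 19011315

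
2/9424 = 1/4712   =  0.00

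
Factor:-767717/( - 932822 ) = 2^( - 1 )*11^ ( - 1) * 23^1*29^1*109^( - 1 )*389^(-1)* 1151^1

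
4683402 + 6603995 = 11287397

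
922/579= 922/579=   1.59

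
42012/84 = 500 +1/7 = 500.14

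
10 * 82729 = 827290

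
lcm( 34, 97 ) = 3298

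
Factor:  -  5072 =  - 2^4*317^1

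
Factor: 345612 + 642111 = 3^2*11^2*907^1 = 987723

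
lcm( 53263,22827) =159789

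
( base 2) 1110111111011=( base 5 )221200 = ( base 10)7675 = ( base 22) FIJ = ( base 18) 15C7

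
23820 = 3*7940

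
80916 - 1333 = 79583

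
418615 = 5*83723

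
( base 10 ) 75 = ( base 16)4b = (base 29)2H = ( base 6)203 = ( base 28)2J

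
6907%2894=1119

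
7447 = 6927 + 520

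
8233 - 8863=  - 630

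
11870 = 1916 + 9954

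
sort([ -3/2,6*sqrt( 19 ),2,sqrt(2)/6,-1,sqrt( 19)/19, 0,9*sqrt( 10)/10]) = [ - 3/2 ,-1, 0,sqrt (19 ) /19,sqrt(2 )/6, 2,9*sqrt(10) /10,6*sqrt(19) ]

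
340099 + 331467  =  671566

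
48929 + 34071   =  83000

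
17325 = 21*825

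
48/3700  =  12/925 =0.01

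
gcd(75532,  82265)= 1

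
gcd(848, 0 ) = 848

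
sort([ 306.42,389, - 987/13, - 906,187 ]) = [ - 906, - 987/13, 187,306.42, 389 ]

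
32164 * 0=0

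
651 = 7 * 93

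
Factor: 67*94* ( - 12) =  - 2^3*3^1*47^1*67^1 = -  75576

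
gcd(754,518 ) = 2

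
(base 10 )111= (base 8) 157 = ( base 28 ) 3r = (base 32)3f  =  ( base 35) 36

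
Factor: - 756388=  - 2^2*263^1*719^1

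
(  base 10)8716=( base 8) 21014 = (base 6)104204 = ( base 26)CN6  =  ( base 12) 5064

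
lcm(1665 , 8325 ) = 8325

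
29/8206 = 29/8206 = 0.00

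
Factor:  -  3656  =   - 2^3*457^1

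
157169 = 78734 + 78435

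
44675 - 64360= - 19685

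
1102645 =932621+170024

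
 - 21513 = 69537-91050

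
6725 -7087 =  - 362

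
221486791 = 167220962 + 54265829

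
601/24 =601/24 = 25.04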